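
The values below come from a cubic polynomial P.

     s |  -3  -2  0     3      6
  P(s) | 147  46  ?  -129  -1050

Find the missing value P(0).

0

The 4 known points determine the degree-3 polynomial uniquely.
Write P(s) = as^3 + bs^2 + cs + d. Substituting each data point gives a linear system:
  -27a + 9b - 3c + d = 147
  -8a + 4b - 2c + d = 46
  27a + 9b + 3c + d = -129
  216a + 36b + 6c + d = -1050
Solving the system yields a = -5, b = 1, c = -1, d = 0.
So P(s) = -5s^3 + s^2 - s.
Then P(0) = 0.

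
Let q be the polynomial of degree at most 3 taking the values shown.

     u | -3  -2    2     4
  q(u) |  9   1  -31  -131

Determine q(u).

Write q(u) = au^3 + bu^2 + cu + d. Substituting each data point gives a linear system:
  -27a + 9b - 3c + d = 9
  -8a + 4b - 2c + d = 1
  8a + 4b + 2c + d = -31
  64a + 16b + 4c + d = -131
Solving the system yields a = -1, b = -3, c = -4, d = -3.
So q(u) = -u³ - 3u² - 4u - 3.
Check: q(2) = -31. ✓

q(u) = -u^3 - 3u^2 - 4u - 3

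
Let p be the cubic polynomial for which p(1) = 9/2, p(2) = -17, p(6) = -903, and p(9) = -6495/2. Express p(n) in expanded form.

p(n) = -5n^3 + 5n^2 - (3/2)n + 6

Write p(n) = an^3 + bn^2 + cn + d. Substituting each data point gives a linear system:
  a + b + c + d = 9/2
  8a + 4b + 2c + d = -17
  216a + 36b + 6c + d = -903
  729a + 81b + 9c + d = -6495/2
Solving the system yields a = -5, b = 5, c = -3/2, d = 6.
So p(n) = -5n^3 + 5n^2 - (3/2)n + 6.
Check: p(2) = -17. ✓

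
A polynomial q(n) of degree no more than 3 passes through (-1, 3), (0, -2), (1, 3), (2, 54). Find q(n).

Using the Lagrange interpolation formula with nodes -1, 0, 1, 2:
  L_0(n) = n(n - 1)(n - 2) / -6
  L_1(n) = (n + 1)(n - 1)(n - 2) / 2
  L_2(n) = (n + 1)n(n - 2) / -2
  L_3(n) = (n + 1)n(n - 1) / 6
Then q(n) = 3·L_0(n) - 2·L_1(n) + 3·L_2(n) + 54·L_3(n).
Expanding and collecting terms gives q(n) = 6n^3 + 5n^2 - 6n - 2.
Check: q(1) = 3. ✓

q(n) = 6n^3 + 5n^2 - 6n - 2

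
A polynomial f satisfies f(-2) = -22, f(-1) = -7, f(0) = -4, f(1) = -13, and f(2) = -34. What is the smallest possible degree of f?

Forward differences of the values at u = -2, -1, 0, 1, 2:
  f  : -22  -7  -4  -13  -34
  Δ  : 15  3  -9  -21
  Δ^2: -12  -12  -12
  Δ^3: 0  0
  Δ^4: 0
The second differences are constant (-12) and nonzero, while all higher differences vanish, so the minimal degree is 2.

2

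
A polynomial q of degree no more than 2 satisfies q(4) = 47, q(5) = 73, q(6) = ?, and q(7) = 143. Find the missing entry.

105

On equispaced nodes a degree-2 polynomial has vanishing third forward difference, so
  - q(4) + 3·q(5) - 3·q(6) + q(7) = 0.
Substituting the known values and solving for q(6):
  -3·q(6) = -315
  q(6) = 105.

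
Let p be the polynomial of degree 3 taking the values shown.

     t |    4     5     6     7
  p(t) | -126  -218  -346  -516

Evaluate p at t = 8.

Write p(t) = at^3 + bt^2 + ct + d. Substituting each data point gives a linear system:
  64a + 16b + 4c + d = -126
  125a + 25b + 5c + d = -218
  216a + 36b + 6c + d = -346
  343a + 49b + 7c + d = -516
Solving the system yields a = -1, b = -3, c = -4, d = 2.
So p(t) = -t^3 - 3t^2 - 4t + 2.
Then p(8) = -734.

-734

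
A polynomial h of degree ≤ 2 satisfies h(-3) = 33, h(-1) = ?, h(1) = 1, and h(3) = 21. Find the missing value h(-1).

The 3 known points determine the degree-2 polynomial uniquely.
Write h(x) = ax^2 + bx + c. Substituting each data point gives a linear system:
  9a - 3b + c = 33
  a + b + c = 1
  9a + 3b + c = 21
Solving the system yields a = 3, b = -2, c = 0.
So h(x) = 3x^2 - 2x.
Then h(-1) = 5.

5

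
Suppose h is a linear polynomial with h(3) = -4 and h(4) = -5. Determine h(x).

h(x) = -x - 1

Using the Lagrange interpolation formula with nodes 3, 4:
  L_0(x) = (x - 4) / -1
  L_1(x) = (x - 3) / 1
Then h(x) = -4·L_0(x) - 5·L_1(x).
Expanding and collecting terms gives h(x) = -x - 1.
Check: h(4) = -5. ✓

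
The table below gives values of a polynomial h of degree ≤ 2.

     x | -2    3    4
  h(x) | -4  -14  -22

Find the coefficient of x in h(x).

-1

Write h(x) = ax^2 + bx + c. Substituting each data point gives a linear system:
  4a - 2b + c = -4
  9a + 3b + c = -14
  16a + 4b + c = -22
Solving the system yields a = -1, b = -1, c = -2.
So h(x) = -x^2 - x - 2.
The coefficient of x is -1.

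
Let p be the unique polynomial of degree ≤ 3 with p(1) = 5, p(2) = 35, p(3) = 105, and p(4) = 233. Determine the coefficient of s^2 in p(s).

2

Write p(s) = as^3 + bs^2 + cs + d. Substituting each data point gives a linear system:
  a + b + c + d = 5
  8a + 4b + 2c + d = 35
  27a + 9b + 3c + d = 105
  64a + 16b + 4c + d = 233
Solving the system yields a = 3, b = 2, c = 3, d = -3.
So p(s) = 3s³ + 2s² + 3s - 3.
The coefficient of s^2 is 2.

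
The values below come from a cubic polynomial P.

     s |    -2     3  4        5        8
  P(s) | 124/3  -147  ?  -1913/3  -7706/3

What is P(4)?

The 4 known points determine the degree-3 polynomial uniquely.
Write P(s) = as^3 + bs^2 + cs + d. Substituting each data point gives a linear system:
  -8a + 4b - 2c + d = 124/3
  27a + 9b + 3c + d = -147
  125a + 25b + 5c + d = -1913/3
  512a + 64b + 8c + d = -7706/3
Solving the system yields a = -5, b = 1/3, c = -3, d = -6.
So P(s) = -5s^3 + (1/3)s^2 - 3s - 6.
Then P(4) = -998/3.

-998/3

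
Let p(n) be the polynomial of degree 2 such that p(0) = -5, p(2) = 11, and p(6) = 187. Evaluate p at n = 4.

Using the Lagrange interpolation formula with nodes 0, 2, 6:
  L_0(n) = (n - 2)(n - 6) / 12
  L_1(n) = n(n - 6) / -8
  L_2(n) = n(n - 2) / 24
Then p(n) = -5·L_0(n) + 11·L_1(n) + 187·L_2(n).
Expanding and collecting terms gives p(n) = 6n² - 4n - 5.
Evaluating at n = 4: p(4) = 75.

75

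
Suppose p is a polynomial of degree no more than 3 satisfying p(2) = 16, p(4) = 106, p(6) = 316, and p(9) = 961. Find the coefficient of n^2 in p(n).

Write p(n) = an^3 + bn^2 + cn + d. Substituting each data point gives a linear system:
  8a + 4b + 2c + d = 16
  64a + 16b + 4c + d = 106
  216a + 36b + 6c + d = 316
  729a + 81b + 9c + d = 961
Solving the system yields a = 1, b = 3, c = -1, d = -2.
So p(n) = n³ + 3n² - n - 2.
The coefficient of n^2 is 3.

3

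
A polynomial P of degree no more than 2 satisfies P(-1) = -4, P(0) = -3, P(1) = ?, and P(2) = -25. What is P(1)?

On equispaced nodes a degree-2 polynomial has vanishing third forward difference, so
  - P(-1) + 3·P(0) - 3·P(1) + P(2) = 0.
Substituting the known values and solving for P(1):
  -3·P(1) = 30
  P(1) = -10.

-10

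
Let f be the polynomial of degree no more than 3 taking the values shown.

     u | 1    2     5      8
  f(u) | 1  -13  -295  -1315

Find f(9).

Using the Lagrange interpolation formula with nodes 1, 2, 5, 8:
  L_0(u) = (u - 2)(u - 5)(u - 8) / -28
  L_1(u) = (u - 1)(u - 5)(u - 8) / 18
  L_2(u) = (u - 1)(u - 2)(u - 8) / -36
  L_3(u) = (u - 1)(u - 2)(u - 5) / 126
Then f(u) = 1·L_0(u) - 13·L_1(u) - 295·L_2(u) - 1315·L_3(u).
Expanding and collecting terms gives f(u) = -3u^3 + 4u^2 - 5u + 5.
Evaluating at u = 9: f(9) = -1903.

-1903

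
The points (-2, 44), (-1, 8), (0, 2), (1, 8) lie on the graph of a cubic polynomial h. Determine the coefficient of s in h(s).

Write h(s) = as^3 + bs^2 + cs + d. Substituting each data point gives a linear system:
  -8a + 4b - 2c + d = 44
  -a + b - c + d = 8
  d = 2
  a + b + c + d = 8
Solving the system yields a = -3, b = 6, c = 3, d = 2.
So h(s) = -3s^3 + 6s^2 + 3s + 2.
The coefficient of s is 3.

3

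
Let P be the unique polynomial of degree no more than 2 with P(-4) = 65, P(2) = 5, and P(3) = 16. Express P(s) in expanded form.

Write P(s) = as^2 + bs + c. Substituting each data point gives a linear system:
  16a - 4b + c = 65
  4a + 2b + c = 5
  9a + 3b + c = 16
Solving the system yields a = 3, b = -4, c = 1.
So P(s) = 3s^2 - 4s + 1.
Check: P(2) = 5. ✓

P(s) = 3s^2 - 4s + 1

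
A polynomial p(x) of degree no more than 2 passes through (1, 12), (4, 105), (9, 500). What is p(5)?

160

Write p(x) = ax^2 + bx + c. Substituting each data point gives a linear system:
  a + b + c = 12
  16a + 4b + c = 105
  81a + 9b + c = 500
Solving the system yields a = 6, b = 1, c = 5.
So p(x) = 6x^2 + x + 5.
Then p(5) = 160.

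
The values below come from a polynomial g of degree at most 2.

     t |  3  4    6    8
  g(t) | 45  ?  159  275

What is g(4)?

The 3 known points determine the degree-2 polynomial uniquely.
Write g(t) = at^2 + bt + c. Substituting each data point gives a linear system:
  9a + 3b + c = 45
  36a + 6b + c = 159
  64a + 8b + c = 275
Solving the system yields a = 4, b = 2, c = 3.
So g(t) = 4t² + 2t + 3.
Then g(4) = 75.

75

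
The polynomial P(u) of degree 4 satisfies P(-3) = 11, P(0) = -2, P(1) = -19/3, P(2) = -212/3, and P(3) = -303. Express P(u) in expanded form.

Write P(u) = au^4 + bu^3 + cu^2 + du + e. Substituting each data point gives a linear system:
  81a - 27b + 9c - 3d + e = 11
  e = -2
  a + b + c + d + e = -19/3
  16a + 8b + 4c + 2d + e = -212/3
  81a + 27b + 9c + 3d + e = -303
Solving the system yields a = -2, b = -6, c = 2, d = 5/3, e = -2.
So P(u) = -2u^4 - 6u^3 + 2u^2 + (5/3)u - 2.
Check: P(-3) = 11. ✓

P(u) = -2u^4 - 6u^3 + 2u^2 + (5/3)u - 2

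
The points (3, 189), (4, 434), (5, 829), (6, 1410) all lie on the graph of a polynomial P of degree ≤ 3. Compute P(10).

6314

Using the Lagrange interpolation formula with nodes 3, 4, 5, 6:
  L_0(x) = (x - 4)(x - 5)(x - 6) / -6
  L_1(x) = (x - 3)(x - 5)(x - 6) / 2
  L_2(x) = (x - 3)(x - 4)(x - 6) / -2
  L_3(x) = (x - 3)(x - 4)(x - 5) / 6
Then P(x) = 189·L_0(x) + 434·L_1(x) + 829·L_2(x) + 1410·L_3(x).
Expanding and collecting terms gives P(x) = 6x^3 + 3x^2 + 2x - 6.
Evaluating at x = 10: P(10) = 6314.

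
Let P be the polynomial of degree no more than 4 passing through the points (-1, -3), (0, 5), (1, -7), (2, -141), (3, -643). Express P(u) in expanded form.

Using the Lagrange interpolation formula with nodes -1, 0, 1, 2, 3:
  L_0(u) = u(u - 1)(u - 2)(u - 3) / 24
  L_1(u) = (u + 1)(u - 1)(u - 2)(u - 3) / -6
  L_2(u) = (u + 1)u(u - 2)(u - 3) / 4
  L_3(u) = (u + 1)u(u - 1)(u - 3) / -6
  L_4(u) = (u + 1)u(u - 1)(u - 2) / 24
Then P(u) = -3·L_0(u) + 5·L_1(u) - 7·L_2(u) - 141·L_3(u) - 643·L_4(u).
Expanding and collecting terms gives P(u) = -6u^4 - 5u^3 - 4u^2 + 3u + 5.
Check: P(0) = 5. ✓

P(u) = -6u^4 - 5u^3 - 4u^2 + 3u + 5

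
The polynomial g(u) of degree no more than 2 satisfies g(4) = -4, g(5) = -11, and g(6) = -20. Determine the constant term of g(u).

4

Write g(u) = au^2 + bu + c. Substituting each data point gives a linear system:
  16a + 4b + c = -4
  25a + 5b + c = -11
  36a + 6b + c = -20
Solving the system yields a = -1, b = 2, c = 4.
So g(u) = -u² + 2u + 4.
The constant term is 4.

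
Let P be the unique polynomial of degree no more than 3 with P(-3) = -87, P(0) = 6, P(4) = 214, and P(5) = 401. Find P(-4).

-202

Write P(t) = at^3 + bt^2 + ct + d. Substituting each data point gives a linear system:
  -27a + 9b - 3c + d = -87
  d = 6
  64a + 16b + 4c + d = 214
  125a + 25b + 5c + d = 401
Solving the system yields a = 3, b = 0, c = 4, d = 6.
So P(t) = 3t³ + 4t + 6.
Then P(-4) = -202.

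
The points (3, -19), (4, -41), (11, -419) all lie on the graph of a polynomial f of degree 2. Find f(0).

-1

Using the Lagrange interpolation formula with nodes 3, 4, 11:
  L_0(x) = (x - 4)(x - 11) / 8
  L_1(x) = (x - 3)(x - 11) / -7
  L_2(x) = (x - 3)(x - 4) / 56
Then f(x) = -19·L_0(x) - 41·L_1(x) - 419·L_2(x).
Expanding and collecting terms gives f(x) = -4x² + 6x - 1.
Evaluating at x = 0: f(0) = -1.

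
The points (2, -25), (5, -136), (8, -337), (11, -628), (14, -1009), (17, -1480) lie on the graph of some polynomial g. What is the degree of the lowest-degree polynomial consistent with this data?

2

Forward differences of the values at t = 2, 5, 8, 11, 14, 17:
  g  : -25  -136  -337  -628  -1009  -1480
  Δ  : -111  -201  -291  -381  -471
  Δ^2: -90  -90  -90  -90
  Δ^3: 0  0  0
  Δ^4: 0  0
  Δ^5: 0
The second differences are constant (-90) and nonzero, while all higher differences vanish, so the minimal degree is 2.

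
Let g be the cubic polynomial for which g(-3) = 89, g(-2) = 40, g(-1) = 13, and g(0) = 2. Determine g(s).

Using the Lagrange interpolation formula with nodes -3, -2, -1, 0:
  L_0(s) = (s + 2)(s + 1)s / -6
  L_1(s) = (s + 3)(s + 1)s / 2
  L_2(s) = (s + 3)(s + 2)s / -2
  L_3(s) = (s + 3)(s + 2)(s + 1) / 6
Then g(s) = 89·L_0(s) + 40·L_1(s) + 13·L_2(s) + 2·L_3(s).
Expanding and collecting terms gives g(s) = -s³ + 5s² - 5s + 2.
Check: g(0) = 2. ✓

g(s) = -s^3 + 5s^2 - 5s + 2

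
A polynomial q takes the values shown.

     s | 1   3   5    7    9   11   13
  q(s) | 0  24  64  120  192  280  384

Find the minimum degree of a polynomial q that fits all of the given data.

Forward differences of the values at s = 1, 3, 5, 7, 9, 11, 13:
  q  : 0  24  64  120  192  280  384
  Δ  : 24  40  56  72  88  104
  Δ^2: 16  16  16  16  16
  Δ^3: 0  0  0  0
  Δ^4: 0  0  0
  Δ^5: 0  0
  Δ^6: 0
The second differences are constant (16) and nonzero, while all higher differences vanish, so the minimal degree is 2.

2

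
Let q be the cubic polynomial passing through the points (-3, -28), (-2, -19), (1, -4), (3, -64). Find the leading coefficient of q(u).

Write q(u) = au^3 + bu^2 + cu + d. Substituting each data point gives a linear system:
  -27a + 9b - 3c + d = -28
  -8a + 4b - 2c + d = -19
  a + b + c + d = -4
  27a + 9b + 3c + d = -64
Solving the system yields a = -1, b = -5, c = 3, d = -1.
So q(u) = -u³ - 5u² + 3u - 1.
The leading coefficient is -1.

-1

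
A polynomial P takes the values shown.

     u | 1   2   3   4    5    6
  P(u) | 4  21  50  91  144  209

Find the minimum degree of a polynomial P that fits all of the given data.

2

Forward differences of the values at u = 1, 2, 3, 4, 5, 6:
  P  : 4  21  50  91  144  209
  Δ  : 17  29  41  53  65
  Δ^2: 12  12  12  12
  Δ^3: 0  0  0
  Δ^4: 0  0
  Δ^5: 0
The second differences are constant (12) and nonzero, while all higher differences vanish, so the minimal degree is 2.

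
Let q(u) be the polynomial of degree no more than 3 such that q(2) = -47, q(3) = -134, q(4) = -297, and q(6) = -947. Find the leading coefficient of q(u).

Write q(u) = au^3 + bu^2 + cu + d. Substituting each data point gives a linear system:
  8a + 4b + 2c + d = -47
  27a + 9b + 3c + d = -134
  64a + 16b + 4c + d = -297
  216a + 36b + 6c + d = -947
Solving the system yields a = -4, b = -2, c = -1, d = -5.
So q(u) = -4u³ - 2u² - u - 5.
The leading coefficient is -4.

-4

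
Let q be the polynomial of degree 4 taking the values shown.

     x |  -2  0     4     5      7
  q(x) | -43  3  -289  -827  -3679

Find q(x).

Write q(x) = ax^4 + bx^3 + cx^2 + dx + e. Substituting each data point gives a linear system:
  16a - 8b + 4c - 2d + e = -43
  e = 3
  256a + 64b + 16c + 4d + e = -289
  625a + 125b + 25c + 5d + e = -827
  2401a + 343b + 49c + 7d + e = -3679
Solving the system yields a = -2, b = 3, c = 2, d = -1, e = 3.
So q(x) = -2x⁴ + 3x³ + 2x² - x + 3.
Check: q(4) = -289. ✓

q(x) = -2x^4 + 3x^3 + 2x^2 - x + 3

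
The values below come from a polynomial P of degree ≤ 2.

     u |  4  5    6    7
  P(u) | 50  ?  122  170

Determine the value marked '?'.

82

The 3 known points determine the degree-2 polynomial uniquely.
Write P(u) = au^2 + bu + c. Substituting each data point gives a linear system:
  16a + 4b + c = 50
  36a + 6b + c = 122
  49a + 7b + c = 170
Solving the system yields a = 4, b = -4, c = 2.
So P(u) = 4u² - 4u + 2.
Then P(5) = 82.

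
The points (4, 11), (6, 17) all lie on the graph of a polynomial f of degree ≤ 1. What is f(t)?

Write f(t) = at + b. Substituting each data point gives a linear system:
  4a + b = 11
  6a + b = 17
Solving the system yields a = 3, b = -1.
So f(t) = 3t - 1.
Check: f(4) = 11. ✓

f(t) = 3t - 1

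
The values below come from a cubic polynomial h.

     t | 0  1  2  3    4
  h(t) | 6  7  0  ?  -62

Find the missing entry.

On equispaced nodes a degree-3 polynomial has vanishing fourth forward difference, so
  h(0) - 4·h(1) + 6·h(2) - 4·h(3) + h(4) = 0.
Substituting the known values and solving for h(3):
  -4·h(3) = 84
  h(3) = -21.

-21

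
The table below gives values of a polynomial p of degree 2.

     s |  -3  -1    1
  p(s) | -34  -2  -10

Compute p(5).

-146

Using the Lagrange interpolation formula with nodes -3, -1, 1:
  L_0(s) = (s + 1)(s - 1) / 8
  L_1(s) = (s + 3)(s - 1) / -4
  L_2(s) = (s + 3)(s + 1) / 8
Then p(s) = -34·L_0(s) - 2·L_1(s) - 10·L_2(s).
Expanding and collecting terms gives p(s) = -5s² - 4s - 1.
Evaluating at s = 5: p(5) = -146.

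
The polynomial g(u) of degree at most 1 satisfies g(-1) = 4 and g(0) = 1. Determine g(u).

g(u) = -3u + 1

Write g(u) = au + b. Substituting each data point gives a linear system:
  -a + b = 4
  b = 1
Solving the system yields a = -3, b = 1.
So g(u) = -3u + 1.
Check: g(0) = 1. ✓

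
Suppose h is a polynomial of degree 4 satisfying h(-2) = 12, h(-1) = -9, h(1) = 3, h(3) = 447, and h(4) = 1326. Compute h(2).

96

Write h(u) = au^4 + bu^3 + cu^2 + du + e. Substituting each data point gives a linear system:
  16a - 8b + 4c - 2d + e = 12
  a - b + c - d + e = -9
  a + b + c + d + e = 3
  81a + 27b + 9c + 3d + e = 447
  256a + 64b + 16c + 4d + e = 1326
Solving the system yields a = 4, b = 5, c = -1, d = 1, e = -6.
So h(u) = 4u⁴ + 5u³ - u² + u - 6.
Then h(2) = 96.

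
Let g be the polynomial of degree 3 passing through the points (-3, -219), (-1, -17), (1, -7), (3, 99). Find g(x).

Write g(x) = ax^3 + bx^2 + cx + d. Substituting each data point gives a linear system:
  -27a + 9b - 3c + d = -219
  -a + b - c + d = -17
  a + b + c + d = -7
  27a + 9b + 3c + d = 99
Solving the system yields a = 6, b = -6, c = -1, d = -6.
So g(x) = 6x^3 - 6x^2 - x - 6.
Check: g(1) = -7. ✓

g(x) = 6x^3 - 6x^2 - x - 6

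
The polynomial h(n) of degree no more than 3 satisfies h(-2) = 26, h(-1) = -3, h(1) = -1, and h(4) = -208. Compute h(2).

-18

Using the Lagrange interpolation formula with nodes -2, -1, 1, 4:
  L_0(n) = (n + 1)(n - 1)(n - 4) / -18
  L_1(n) = (n + 2)(n - 1)(n - 4) / 10
  L_2(n) = (n + 2)(n + 1)(n - 4) / -18
  L_3(n) = (n + 2)(n + 1)(n - 1) / 90
Then h(n) = 26·L_0(n) - 3·L_1(n) - 1·L_2(n) - 208·L_3(n).
Expanding and collecting terms gives h(n) = -4n³ + 2n² + 5n - 4.
Evaluating at n = 2: h(2) = -18.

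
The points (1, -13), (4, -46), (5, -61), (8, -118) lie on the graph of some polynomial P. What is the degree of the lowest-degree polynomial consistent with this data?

Divided differences on the nodes 1, 4, 5, 8:
  order 0: -13  -46  -61  -118
  order 1: -11  -15  -19
  order 2: -1  -1
  order 3: 0
The order-2 divided differences are all -1 (nonzero) and every higher order vanishes, so the data lies on a polynomial of degree exactly 2.

2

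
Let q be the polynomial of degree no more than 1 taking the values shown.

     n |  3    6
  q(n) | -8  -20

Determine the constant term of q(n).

Write q(n) = an + b. Substituting each data point gives a linear system:
  3a + b = -8
  6a + b = -20
Solving the system yields a = -4, b = 4.
So q(n) = -4n + 4.
The constant term is 4.

4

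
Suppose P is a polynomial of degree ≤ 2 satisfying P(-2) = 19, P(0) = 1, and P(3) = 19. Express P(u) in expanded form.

P(u) = 3u^2 - 3u + 1

Write P(u) = au^2 + bu + c. Substituting each data point gives a linear system:
  4a - 2b + c = 19
  c = 1
  9a + 3b + c = 19
Solving the system yields a = 3, b = -3, c = 1.
So P(u) = 3u^2 - 3u + 1.
Check: P(-2) = 19. ✓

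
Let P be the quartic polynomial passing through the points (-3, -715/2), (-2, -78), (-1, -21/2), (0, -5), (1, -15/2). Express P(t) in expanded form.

Write P(t) = at^4 + bt^3 + ct^2 + dt + e. Substituting each data point gives a linear system:
  81a - 27b + 9c - 3d + e = -715/2
  16a - 8b + 4c - 2d + e = -78
  a - b + c - d + e = -21/2
  e = -5
  a + b + c + d + e = -15/2
Solving the system yields a = -4, b = 1, c = 0, d = 1/2, e = -5.
So P(t) = -4t⁴ + t³ + (1/2)t - 5.
Check: P(-2) = -78. ✓

P(t) = -4t^4 + t^3 + (1/2)t - 5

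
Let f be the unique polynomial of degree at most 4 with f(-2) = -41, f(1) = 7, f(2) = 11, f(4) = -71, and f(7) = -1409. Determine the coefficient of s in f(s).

Write f(s) = as^4 + bs^3 + cs^2 + ds + e. Substituting each data point gives a linear system:
  16a - 8b + 4c - 2d + e = -41
  a + b + c + d + e = 7
  16a + 8b + 4c + 2d + e = 11
  256a + 64b + 16c + 4d + e = -71
  2401a + 343b + 49c + 7d + e = -1409
Solving the system yields a = -1, b = 3, c = -1, d = 1, e = 5.
So f(s) = -s⁴ + 3s³ - s² + s + 5.
The coefficient of s is 1.

1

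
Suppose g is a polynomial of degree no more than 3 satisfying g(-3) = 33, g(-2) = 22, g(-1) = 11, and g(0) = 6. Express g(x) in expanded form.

Write g(x) = ax^3 + bx^2 + cx + d. Substituting each data point gives a linear system:
  -27a + 9b - 3c + d = 33
  -8a + 4b - 2c + d = 22
  -a + b - c + d = 11
  d = 6
Solving the system yields a = 1, b = 6, c = 0, d = 6.
So g(x) = x³ + 6x² + 6.
Check: g(-3) = 33. ✓

g(x) = x^3 + 6x^2 + 6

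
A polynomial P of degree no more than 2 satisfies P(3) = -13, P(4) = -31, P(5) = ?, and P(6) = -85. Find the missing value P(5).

-55

On equispaced nodes a degree-2 polynomial has vanishing third forward difference, so
  - P(3) + 3·P(4) - 3·P(5) + P(6) = 0.
Substituting the known values and solving for P(5):
  -3·P(5) = 165
  P(5) = -55.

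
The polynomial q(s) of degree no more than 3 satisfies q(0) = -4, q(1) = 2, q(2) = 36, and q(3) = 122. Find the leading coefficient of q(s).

Write q(s) = as^3 + bs^2 + cs + d. Substituting each data point gives a linear system:
  d = -4
  a + b + c + d = 2
  8a + 4b + 2c + d = 36
  27a + 9b + 3c + d = 122
Solving the system yields a = 4, b = 2, c = 0, d = -4.
So q(s) = 4s^3 + 2s^2 - 4.
The leading coefficient is 4.

4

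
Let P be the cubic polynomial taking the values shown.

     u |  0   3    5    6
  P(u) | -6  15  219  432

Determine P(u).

P(u) = 3u^3 - 5u^2 - 5u - 6

Using the Lagrange interpolation formula with nodes 0, 3, 5, 6:
  L_0(u) = (u - 3)(u - 5)(u - 6) / -90
  L_1(u) = u(u - 5)(u - 6) / 18
  L_2(u) = u(u - 3)(u - 6) / -10
  L_3(u) = u(u - 3)(u - 5) / 18
Then P(u) = -6·L_0(u) + 15·L_1(u) + 219·L_2(u) + 432·L_3(u).
Expanding and collecting terms gives P(u) = 3u^3 - 5u^2 - 5u - 6.
Check: P(6) = 432. ✓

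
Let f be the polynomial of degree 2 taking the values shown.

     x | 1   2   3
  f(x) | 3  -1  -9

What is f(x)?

Write f(x) = ax^2 + bx + c. Substituting each data point gives a linear system:
  a + b + c = 3
  4a + 2b + c = -1
  9a + 3b + c = -9
Solving the system yields a = -2, b = 2, c = 3.
So f(x) = -2x² + 2x + 3.
Check: f(2) = -1. ✓

f(x) = -2x^2 + 2x + 3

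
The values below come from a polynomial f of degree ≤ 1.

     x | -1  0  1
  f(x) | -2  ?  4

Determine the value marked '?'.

The 2 known points determine the degree-1 polynomial uniquely.
Write f(x) = ax + b. Substituting each data point gives a linear system:
  -a + b = -2
  a + b = 4
Solving the system yields a = 3, b = 1.
So f(x) = 3x + 1.
Then f(0) = 1.

1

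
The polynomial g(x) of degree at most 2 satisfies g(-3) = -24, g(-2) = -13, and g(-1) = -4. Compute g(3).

12

Write g(x) = ax^2 + bx + c. Substituting each data point gives a linear system:
  9a - 3b + c = -24
  4a - 2b + c = -13
  a - b + c = -4
Solving the system yields a = -1, b = 6, c = 3.
So g(x) = -x² + 6x + 3.
Then g(3) = 12.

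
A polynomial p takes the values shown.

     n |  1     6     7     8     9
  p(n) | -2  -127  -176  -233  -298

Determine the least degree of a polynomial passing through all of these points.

Divided differences on the nodes 1, 6, 7, 8, 9:
  order 0: -2  -127  -176  -233  -298
  order 1: -25  -49  -57  -65
  order 2: -4  -4  -4
  order 3: 0  0
  order 4: 0
The order-2 divided differences are all -4 (nonzero) and every higher order vanishes, so the data lies on a polynomial of degree exactly 2.

2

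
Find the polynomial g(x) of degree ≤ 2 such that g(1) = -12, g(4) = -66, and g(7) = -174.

g(x) = -3x^2 - 3x - 6

Write g(x) = ax^2 + bx + c. Substituting each data point gives a linear system:
  a + b + c = -12
  16a + 4b + c = -66
  49a + 7b + c = -174
Solving the system yields a = -3, b = -3, c = -6.
So g(x) = -3x^2 - 3x - 6.
Check: g(1) = -12. ✓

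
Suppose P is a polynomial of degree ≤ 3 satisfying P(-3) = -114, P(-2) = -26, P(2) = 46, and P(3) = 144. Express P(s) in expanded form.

Write P(s) = as^3 + bs^2 + cs + d. Substituting each data point gives a linear system:
  -27a + 9b - 3c + d = -114
  -8a + 4b - 2c + d = -26
  8a + 4b + 2c + d = 46
  27a + 9b + 3c + d = 144
Solving the system yields a = 5, b = 1, c = -2, d = 6.
So P(s) = 5s³ + s² - 2s + 6.
Check: P(3) = 144. ✓

P(s) = 5s^3 + s^2 - 2s + 6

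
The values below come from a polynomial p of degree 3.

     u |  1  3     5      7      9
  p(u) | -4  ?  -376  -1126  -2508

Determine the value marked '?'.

-66

The 4 known points determine the degree-3 polynomial uniquely.
Write p(u) = au^3 + bu^2 + cu + d. Substituting each data point gives a linear system:
  a + b + c + d = -4
  125a + 25b + 5c + d = -376
  343a + 49b + 7c + d = -1126
  729a + 81b + 9c + d = -2508
Solving the system yields a = -4, b = 5, c = 1, d = -6.
So p(u) = -4u³ + 5u² + u - 6.
Then p(3) = -66.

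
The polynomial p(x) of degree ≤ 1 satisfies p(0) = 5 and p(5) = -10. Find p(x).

Using the Lagrange interpolation formula with nodes 0, 5:
  L_0(x) = (x - 5) / -5
  L_1(x) = x / 5
Then p(x) = 5·L_0(x) - 10·L_1(x).
Expanding and collecting terms gives p(x) = -3x + 5.
Check: p(5) = -10. ✓

p(x) = -3x + 5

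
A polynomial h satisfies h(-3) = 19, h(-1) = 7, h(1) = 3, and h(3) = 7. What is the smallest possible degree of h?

Forward differences of the values at x = -3, -1, 1, 3:
  h  : 19  7  3  7
  Δ  : -12  -4  4
  Δ^2: 8  8
  Δ^3: 0
The second differences are constant (8) and nonzero, while all higher differences vanish, so the minimal degree is 2.

2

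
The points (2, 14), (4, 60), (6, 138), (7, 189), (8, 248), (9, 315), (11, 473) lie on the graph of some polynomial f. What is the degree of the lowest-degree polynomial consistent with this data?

2

Divided differences on the nodes 2, 4, 6, 7, 8, 9, 11:
  order 0: 14  60  138  189  248  315  473
  order 1: 23  39  51  59  67  79
  order 2: 4  4  4  4  4
  order 3: 0  0  0  0
  order 4: 0  0  0
  order 5: 0  0
  order 6: 0
The order-2 divided differences are all 4 (nonzero) and every higher order vanishes, so the data lies on a polynomial of degree exactly 2.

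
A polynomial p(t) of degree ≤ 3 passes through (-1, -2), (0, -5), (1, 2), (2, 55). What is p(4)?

Using the Lagrange interpolation formula with nodes -1, 0, 1, 2:
  L_0(t) = t(t - 1)(t - 2) / -6
  L_1(t) = (t + 1)(t - 1)(t - 2) / 2
  L_2(t) = (t + 1)t(t - 2) / -2
  L_3(t) = (t + 1)t(t - 1) / 6
Then p(t) = -2·L_0(t) - 5·L_1(t) + 2·L_2(t) + 55·L_3(t).
Expanding and collecting terms gives p(t) = 6t^3 + 5t^2 - 4t - 5.
Evaluating at t = 4: p(4) = 443.

443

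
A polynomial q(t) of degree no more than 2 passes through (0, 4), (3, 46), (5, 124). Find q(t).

q(t) = 5t^2 - t + 4

Write q(t) = at^2 + bt + c. Substituting each data point gives a linear system:
  c = 4
  9a + 3b + c = 46
  25a + 5b + c = 124
Solving the system yields a = 5, b = -1, c = 4.
So q(t) = 5t² - t + 4.
Check: q(5) = 124. ✓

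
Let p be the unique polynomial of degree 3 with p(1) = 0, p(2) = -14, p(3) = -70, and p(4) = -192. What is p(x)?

Using the Lagrange interpolation formula with nodes 1, 2, 3, 4:
  L_0(x) = (x - 2)(x - 3)(x - 4) / -6
  L_1(x) = (x - 1)(x - 3)(x - 4) / 2
  L_2(x) = (x - 1)(x - 2)(x - 4) / -2
  L_3(x) = (x - 1)(x - 2)(x - 3) / 6
Then p(x) = 0·L_0(x) - 14·L_1(x) - 70·L_2(x) - 192·L_3(x).
Expanding and collecting terms gives p(x) = -4x^3 + 3x^2 + 5x - 4.
Check: p(1) = 0. ✓

p(x) = -4x^3 + 3x^2 + 5x - 4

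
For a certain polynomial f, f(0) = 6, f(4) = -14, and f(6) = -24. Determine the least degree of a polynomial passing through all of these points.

1

Divided differences on the nodes 0, 4, 6:
  order 0: 6  -14  -24
  order 1: -5  -5
  order 2: 0
The order-1 divided differences are all -5 (nonzero) and every higher order vanishes, so the data lies on a polynomial of degree exactly 1.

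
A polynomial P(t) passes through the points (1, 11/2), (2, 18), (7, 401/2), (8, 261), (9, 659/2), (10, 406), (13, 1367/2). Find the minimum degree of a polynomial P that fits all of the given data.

2

Divided differences on the nodes 1, 2, 7, 8, 9, 10, 13:
  order 0: 11/2  18  401/2  261  659/2  406  1367/2
  order 1: 25/2  73/2  121/2  137/2  153/2  185/2
  order 2: 4  4  4  4  4
  order 3: 0  0  0  0
  order 4: 0  0  0
  order 5: 0  0
  order 6: 0
The order-2 divided differences are all 4 (nonzero) and every higher order vanishes, so the data lies on a polynomial of degree exactly 2.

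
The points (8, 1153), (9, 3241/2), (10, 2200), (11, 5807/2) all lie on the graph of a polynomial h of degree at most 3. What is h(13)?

Using the Lagrange interpolation formula with nodes 8, 9, 10, 11:
  L_0(s) = (s - 9)(s - 10)(s - 11) / -6
  L_1(s) = (s - 8)(s - 10)(s - 11) / 2
  L_2(s) = (s - 8)(s - 9)(s - 11) / -2
  L_3(s) = (s - 8)(s - 9)(s - 10) / 6
Then h(s) = 1153·L_0(s) + 3241/2·L_1(s) + 2200·L_2(s) + 5807/2·L_3(s).
Expanding and collecting terms gives h(s) = 2s^3 + 2s^2 - (1/2)s + 5.
Evaluating at s = 13: h(13) = 9461/2.

9461/2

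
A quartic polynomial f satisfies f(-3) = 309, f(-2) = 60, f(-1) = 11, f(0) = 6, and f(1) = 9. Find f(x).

Write f(x) = ax^4 + bx^3 + cx^2 + dx + e. Substituting each data point gives a linear system:
  81a - 27b + 9c - 3d + e = 309
  16a - 8b + 4c - 2d + e = 60
  a - b + c - d + e = 11
  e = 6
  a + b + c + d + e = 9
Solving the system yields a = 5, b = 4, c = -1, d = -5, e = 6.
So f(x) = 5x^4 + 4x^3 - x^2 - 5x + 6.
Check: f(-2) = 60. ✓

f(x) = 5x^4 + 4x^3 - x^2 - 5x + 6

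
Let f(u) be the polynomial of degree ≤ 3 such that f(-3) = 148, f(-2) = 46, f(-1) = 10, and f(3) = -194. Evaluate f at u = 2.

Write f(u) = au^3 + bu^2 + cu + d. Substituting each data point gives a linear system:
  -27a + 9b - 3c + d = 148
  -8a + 4b - 2c + d = 46
  -a + b - c + d = 10
  27a + 9b + 3c + d = -194
Solving the system yields a = -6, b = -3, c = -3, d = 4.
So f(u) = -6u^3 - 3u^2 - 3u + 4.
Then f(2) = -62.

-62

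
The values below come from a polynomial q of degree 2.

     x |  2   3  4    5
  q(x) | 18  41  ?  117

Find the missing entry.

On equispaced nodes a degree-2 polynomial has vanishing third forward difference, so
  - q(2) + 3·q(3) - 3·q(4) + q(5) = 0.
Substituting the known values and solving for q(4):
  -3·q(4) = -222
  q(4) = 74.

74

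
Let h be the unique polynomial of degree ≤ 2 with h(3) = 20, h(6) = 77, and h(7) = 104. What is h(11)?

Write h(x) = ax^2 + bx + c. Substituting each data point gives a linear system:
  9a + 3b + c = 20
  36a + 6b + c = 77
  49a + 7b + c = 104
Solving the system yields a = 2, b = 1, c = -1.
So h(x) = 2x^2 + x - 1.
Then h(11) = 252.

252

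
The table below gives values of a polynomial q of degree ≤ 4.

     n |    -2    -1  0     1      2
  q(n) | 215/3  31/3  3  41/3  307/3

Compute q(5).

Write q(n) = an^4 + bn^3 + cn^2 + dn + e. Substituting each data point gives a linear system:
  16a - 8b + 4c - 2d + e = 215/3
  a - b + c - d + e = 31/3
  e = 3
  a + b + c + d + e = 41/3
  16a + 8b + 4c + 2d + e = 307/3
Solving the system yields a = 4, b = 2, c = 5, d = -1/3, e = 3.
So q(n) = 4n^4 + 2n^3 + 5n^2 - (1/3)n + 3.
Then q(5) = 8629/3.

8629/3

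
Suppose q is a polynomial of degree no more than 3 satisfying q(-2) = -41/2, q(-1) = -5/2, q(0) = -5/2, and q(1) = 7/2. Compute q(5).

Write q(n) = an^3 + bn^2 + cn + d. Substituting each data point gives a linear system:
  -8a + 4b - 2c + d = -41/2
  -a + b - c + d = -5/2
  d = -5/2
  a + b + c + d = 7/2
Solving the system yields a = 4, b = 3, c = -1, d = -5/2.
So q(n) = 4n^3 + 3n^2 - n - 5/2.
Then q(5) = 1135/2.

1135/2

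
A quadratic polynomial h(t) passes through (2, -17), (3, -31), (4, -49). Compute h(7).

Using the Lagrange interpolation formula with nodes 2, 3, 4:
  L_0(t) = (t - 3)(t - 4) / 2
  L_1(t) = (t - 2)(t - 4) / -1
  L_2(t) = (t - 2)(t - 3) / 2
Then h(t) = -17·L_0(t) - 31·L_1(t) - 49·L_2(t).
Expanding and collecting terms gives h(t) = -2t^2 - 4t - 1.
Evaluating at t = 7: h(7) = -127.

-127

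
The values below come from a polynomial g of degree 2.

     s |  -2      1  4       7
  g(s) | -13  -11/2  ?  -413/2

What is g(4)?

The 3 known points determine the degree-2 polynomial uniquely.
Write g(s) = as^2 + bs + c. Substituting each data point gives a linear system:
  4a - 2b + c = -13
  a + b + c = -11/2
  49a + 7b + c = -413/2
Solving the system yields a = -4, b = -3/2, c = 0.
So g(s) = -4s^2 - (3/2)s.
Then g(4) = -70.

-70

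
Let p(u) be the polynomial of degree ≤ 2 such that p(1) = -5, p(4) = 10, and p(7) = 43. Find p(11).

Forward differences of the values at u = 1, 4, 7:
  p  : -5  10  43
  Δ  : 15  33
  Δ^2: 18
The second differences are constant, confirming degree 2.
Interpolating (Newton forward form) and evaluating at u = 11 gives p(11) = 115.

115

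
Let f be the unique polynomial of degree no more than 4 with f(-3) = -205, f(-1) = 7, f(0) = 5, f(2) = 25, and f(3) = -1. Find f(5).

-605

Write f(n) = an^4 + bn^3 + cn^2 + dn + e. Substituting each data point gives a linear system:
  81a - 27b + 9c - 3d + e = -205
  a - b + c - d + e = 7
  e = 5
  16a + 8b + 4c + 2d + e = 25
  81a + 27b + 9c + 3d + e = -1
Solving the system yields a = -2, b = 4, c = 6, d = -2, e = 5.
So f(n) = -2n⁴ + 4n³ + 6n² - 2n + 5.
Then f(5) = -605.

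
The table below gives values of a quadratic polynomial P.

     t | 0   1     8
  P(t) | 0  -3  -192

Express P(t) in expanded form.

Using the Lagrange interpolation formula with nodes 0, 1, 8:
  L_0(t) = (t - 1)(t - 8) / 8
  L_1(t) = t(t - 8) / -7
  L_2(t) = t(t - 1) / 56
Then P(t) = 0·L_0(t) - 3·L_1(t) - 192·L_2(t).
Expanding and collecting terms gives P(t) = -3t^2.
Check: P(0) = 0. ✓

P(t) = -3t^2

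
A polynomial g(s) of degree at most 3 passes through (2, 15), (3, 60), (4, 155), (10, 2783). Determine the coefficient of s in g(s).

Write g(s) = as^3 + bs^2 + cs + d. Substituting each data point gives a linear system:
  8a + 4b + 2c + d = 15
  27a + 9b + 3c + d = 60
  64a + 16b + 4c + d = 155
  1000a + 100b + 10c + d = 2783
Solving the system yields a = 3, b = -2, c = -2, d = 3.
So g(s) = 3s^3 - 2s^2 - 2s + 3.
The coefficient of s is -2.

-2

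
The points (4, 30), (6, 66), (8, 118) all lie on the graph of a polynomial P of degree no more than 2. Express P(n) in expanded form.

P(n) = 2n^2 - 2n + 6

Using the Lagrange interpolation formula with nodes 4, 6, 8:
  L_0(n) = (n - 6)(n - 8) / 8
  L_1(n) = (n - 4)(n - 8) / -4
  L_2(n) = (n - 4)(n - 6) / 8
Then P(n) = 30·L_0(n) + 66·L_1(n) + 118·L_2(n).
Expanding and collecting terms gives P(n) = 2n^2 - 2n + 6.
Check: P(4) = 30. ✓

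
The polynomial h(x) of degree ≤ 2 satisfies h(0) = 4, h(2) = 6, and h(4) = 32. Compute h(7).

116

Write h(x) = ax^2 + bx + c. Substituting each data point gives a linear system:
  c = 4
  4a + 2b + c = 6
  16a + 4b + c = 32
Solving the system yields a = 3, b = -5, c = 4.
So h(x) = 3x^2 - 5x + 4.
Then h(7) = 116.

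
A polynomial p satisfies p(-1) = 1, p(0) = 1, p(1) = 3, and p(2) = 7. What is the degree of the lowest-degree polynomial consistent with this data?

2

Forward differences of the values at n = -1, 0, 1, 2:
  p  : 1  1  3  7
  Δ  : 0  2  4
  Δ^2: 2  2
  Δ^3: 0
The second differences are constant (2) and nonzero, while all higher differences vanish, so the minimal degree is 2.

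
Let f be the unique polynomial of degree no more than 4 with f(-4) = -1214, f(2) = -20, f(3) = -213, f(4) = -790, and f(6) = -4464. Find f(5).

Using the Lagrange interpolation formula with nodes -4, 2, 3, 4, 6:
  L_0(u) = (u - 2)(u - 3)(u - 4)(u - 6) / 3360
  L_1(u) = (u + 4)(u - 3)(u - 4)(u - 6) / -48
  L_2(u) = (u + 4)(u - 2)(u - 4)(u - 6) / 21
  L_3(u) = (u + 4)(u - 2)(u - 3)(u - 6) / -32
  L_4(u) = (u + 4)(u - 2)(u - 3)(u - 4) / 240
Then f(u) = -1214·L_0(u) - 20·L_1(u) - 213·L_2(u) - 790·L_3(u) - 4464·L_4(u).
Expanding and collecting terms gives f(u) = -4u^4 + 3u^3 + u^2 + 5u + 6.
Evaluating at u = 5: f(5) = -2069.

-2069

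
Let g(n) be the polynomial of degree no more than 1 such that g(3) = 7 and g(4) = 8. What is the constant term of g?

4

Write g(n) = an + b. Substituting each data point gives a linear system:
  3a + b = 7
  4a + b = 8
Solving the system yields a = 1, b = 4.
So g(n) = n + 4.
The constant term is 4.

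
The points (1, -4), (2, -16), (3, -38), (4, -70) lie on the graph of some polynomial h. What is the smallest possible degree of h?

2

Forward differences of the values at n = 1, 2, 3, 4:
  h  : -4  -16  -38  -70
  Δ  : -12  -22  -32
  Δ^2: -10  -10
  Δ^3: 0
The second differences are constant (-10) and nonzero, while all higher differences vanish, so the minimal degree is 2.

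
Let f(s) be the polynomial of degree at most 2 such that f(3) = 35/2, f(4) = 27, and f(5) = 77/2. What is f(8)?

Forward differences of the values at s = 3, 4, 5:
  f  : 35/2  27  77/2
  Δ  : 19/2  23/2
  Δ^2: 2
The second differences are constant, confirming degree 2.
Interpolating (Newton forward form) and evaluating at s = 8 gives f(8) = 85.

85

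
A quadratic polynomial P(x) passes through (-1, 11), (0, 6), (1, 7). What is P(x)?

Using the Lagrange interpolation formula with nodes -1, 0, 1:
  L_0(x) = x(x - 1) / 2
  L_1(x) = (x + 1)(x - 1) / -1
  L_2(x) = (x + 1)x / 2
Then P(x) = 11·L_0(x) + 6·L_1(x) + 7·L_2(x).
Expanding and collecting terms gives P(x) = 3x^2 - 2x + 6.
Check: P(1) = 7. ✓

P(x) = 3x^2 - 2x + 6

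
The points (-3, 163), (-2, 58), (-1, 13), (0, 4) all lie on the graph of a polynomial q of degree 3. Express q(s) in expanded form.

Using the Lagrange interpolation formula with nodes -3, -2, -1, 0:
  L_0(s) = (s + 2)(s + 1)s / -6
  L_1(s) = (s + 3)(s + 1)s / 2
  L_2(s) = (s + 3)(s + 2)s / -2
  L_3(s) = (s + 3)(s + 2)(s + 1) / 6
Then q(s) = 163·L_0(s) + 58·L_1(s) + 13·L_2(s) + 4·L_3(s).
Expanding and collecting terms gives q(s) = -4s^3 + 6s^2 + s + 4.
Check: q(-3) = 163. ✓

q(s) = -4s^3 + 6s^2 + s + 4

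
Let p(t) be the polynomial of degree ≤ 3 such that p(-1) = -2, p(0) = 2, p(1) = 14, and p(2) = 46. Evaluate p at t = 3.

Using the Lagrange interpolation formula with nodes -1, 0, 1, 2:
  L_0(t) = t(t - 1)(t - 2) / -6
  L_1(t) = (t + 1)(t - 1)(t - 2) / 2
  L_2(t) = (t + 1)t(t - 2) / -2
  L_3(t) = (t + 1)t(t - 1) / 6
Then p(t) = -2·L_0(t) + 2·L_1(t) + 14·L_2(t) + 46·L_3(t).
Expanding and collecting terms gives p(t) = 2t^3 + 4t^2 + 6t + 2.
Evaluating at t = 3: p(3) = 110.

110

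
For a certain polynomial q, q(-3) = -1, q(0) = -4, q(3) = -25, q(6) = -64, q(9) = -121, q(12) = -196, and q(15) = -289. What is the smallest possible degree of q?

2

Forward differences of the values at s = -3, 0, 3, 6, 9, 12, 15:
  q  : -1  -4  -25  -64  -121  -196  -289
  Δ  : -3  -21  -39  -57  -75  -93
  Δ^2: -18  -18  -18  -18  -18
  Δ^3: 0  0  0  0
  Δ^4: 0  0  0
  Δ^5: 0  0
  Δ^6: 0
The second differences are constant (-18) and nonzero, while all higher differences vanish, so the minimal degree is 2.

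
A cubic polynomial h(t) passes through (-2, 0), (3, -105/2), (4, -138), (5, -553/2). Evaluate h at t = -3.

Using the Lagrange interpolation formula with nodes -2, 3, 4, 5:
  L_0(t) = (t - 3)(t - 4)(t - 5) / -210
  L_1(t) = (t + 2)(t - 4)(t - 5) / 10
  L_2(t) = (t + 2)(t - 3)(t - 5) / -6
  L_3(t) = (t + 2)(t - 3)(t - 4) / 14
Then h(t) = 0·L_0(t) - 105/2·L_1(t) - 138·L_2(t) - 553/2·L_3(t).
Expanding and collecting terms gives h(t) = -2t³ - (5/2)t² + 6t + 6.
Evaluating at t = -3: h(-3) = 39/2.

39/2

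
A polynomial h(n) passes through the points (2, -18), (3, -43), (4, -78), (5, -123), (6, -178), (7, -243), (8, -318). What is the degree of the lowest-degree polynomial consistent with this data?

Forward differences of the values at n = 2, 3, 4, 5, 6, 7, 8:
  h  : -18  -43  -78  -123  -178  -243  -318
  Δ  : -25  -35  -45  -55  -65  -75
  Δ^2: -10  -10  -10  -10  -10
  Δ^3: 0  0  0  0
  Δ^4: 0  0  0
  Δ^5: 0  0
  Δ^6: 0
The second differences are constant (-10) and nonzero, while all higher differences vanish, so the minimal degree is 2.

2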